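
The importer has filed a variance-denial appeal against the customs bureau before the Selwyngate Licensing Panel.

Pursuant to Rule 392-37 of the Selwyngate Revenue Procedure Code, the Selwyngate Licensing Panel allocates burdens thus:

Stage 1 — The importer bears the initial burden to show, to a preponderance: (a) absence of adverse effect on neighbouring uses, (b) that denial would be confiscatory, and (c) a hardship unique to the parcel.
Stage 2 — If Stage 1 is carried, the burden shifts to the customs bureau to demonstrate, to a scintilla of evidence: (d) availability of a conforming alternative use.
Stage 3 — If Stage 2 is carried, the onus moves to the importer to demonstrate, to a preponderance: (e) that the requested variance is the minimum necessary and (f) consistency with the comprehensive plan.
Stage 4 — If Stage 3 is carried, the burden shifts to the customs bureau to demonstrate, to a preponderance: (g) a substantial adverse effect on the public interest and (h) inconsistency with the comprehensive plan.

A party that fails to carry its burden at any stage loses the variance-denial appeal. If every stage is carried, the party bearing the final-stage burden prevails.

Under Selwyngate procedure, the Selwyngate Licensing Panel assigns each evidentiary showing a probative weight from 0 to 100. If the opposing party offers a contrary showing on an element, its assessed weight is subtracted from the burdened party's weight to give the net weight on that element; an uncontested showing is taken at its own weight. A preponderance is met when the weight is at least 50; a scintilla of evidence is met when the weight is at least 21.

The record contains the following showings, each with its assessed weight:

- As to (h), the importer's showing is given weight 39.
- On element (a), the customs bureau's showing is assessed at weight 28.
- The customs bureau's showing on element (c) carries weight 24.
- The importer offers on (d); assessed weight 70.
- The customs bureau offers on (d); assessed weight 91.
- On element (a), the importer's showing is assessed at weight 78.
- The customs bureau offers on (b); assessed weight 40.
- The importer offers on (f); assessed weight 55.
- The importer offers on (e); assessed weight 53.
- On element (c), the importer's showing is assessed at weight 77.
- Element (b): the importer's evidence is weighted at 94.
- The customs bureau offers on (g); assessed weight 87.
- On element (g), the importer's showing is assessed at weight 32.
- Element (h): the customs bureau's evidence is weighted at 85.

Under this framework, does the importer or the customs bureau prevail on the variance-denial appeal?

Stage 1 (importer, a preponderance, weight is at least 50): (a) net 78−28=50 ≥ 50 — meets; (b) net 94−40=54 ≥ 50 — meets; (c) net 77−24=53 ≥ 50 — meets.
  Stage 1 carried; the burden shifts to the customs bureau.
Stage 2 (customs bureau, a scintilla of evidence, weight is at least 21): (d) net 91−70=21 ≥ 21 — meets.
  Stage 2 is satisfied; the onus moves to the importer.
Stage 3 (importer, a preponderance, weight is at least 50): (e) 53 ≥ 50 — meets; (f) 55 ≥ 50 — meets.
  Stage 3 is satisfied; the onus moves to the customs bureau.
Stage 4 (customs bureau, a preponderance, weight is at least 50): (g) net 87−32=55 ≥ 50 — meets; (h) net 85−39=46 < 50 — fails.
  The customs bureau does not carry Stage 4.
The importer prevails.

importer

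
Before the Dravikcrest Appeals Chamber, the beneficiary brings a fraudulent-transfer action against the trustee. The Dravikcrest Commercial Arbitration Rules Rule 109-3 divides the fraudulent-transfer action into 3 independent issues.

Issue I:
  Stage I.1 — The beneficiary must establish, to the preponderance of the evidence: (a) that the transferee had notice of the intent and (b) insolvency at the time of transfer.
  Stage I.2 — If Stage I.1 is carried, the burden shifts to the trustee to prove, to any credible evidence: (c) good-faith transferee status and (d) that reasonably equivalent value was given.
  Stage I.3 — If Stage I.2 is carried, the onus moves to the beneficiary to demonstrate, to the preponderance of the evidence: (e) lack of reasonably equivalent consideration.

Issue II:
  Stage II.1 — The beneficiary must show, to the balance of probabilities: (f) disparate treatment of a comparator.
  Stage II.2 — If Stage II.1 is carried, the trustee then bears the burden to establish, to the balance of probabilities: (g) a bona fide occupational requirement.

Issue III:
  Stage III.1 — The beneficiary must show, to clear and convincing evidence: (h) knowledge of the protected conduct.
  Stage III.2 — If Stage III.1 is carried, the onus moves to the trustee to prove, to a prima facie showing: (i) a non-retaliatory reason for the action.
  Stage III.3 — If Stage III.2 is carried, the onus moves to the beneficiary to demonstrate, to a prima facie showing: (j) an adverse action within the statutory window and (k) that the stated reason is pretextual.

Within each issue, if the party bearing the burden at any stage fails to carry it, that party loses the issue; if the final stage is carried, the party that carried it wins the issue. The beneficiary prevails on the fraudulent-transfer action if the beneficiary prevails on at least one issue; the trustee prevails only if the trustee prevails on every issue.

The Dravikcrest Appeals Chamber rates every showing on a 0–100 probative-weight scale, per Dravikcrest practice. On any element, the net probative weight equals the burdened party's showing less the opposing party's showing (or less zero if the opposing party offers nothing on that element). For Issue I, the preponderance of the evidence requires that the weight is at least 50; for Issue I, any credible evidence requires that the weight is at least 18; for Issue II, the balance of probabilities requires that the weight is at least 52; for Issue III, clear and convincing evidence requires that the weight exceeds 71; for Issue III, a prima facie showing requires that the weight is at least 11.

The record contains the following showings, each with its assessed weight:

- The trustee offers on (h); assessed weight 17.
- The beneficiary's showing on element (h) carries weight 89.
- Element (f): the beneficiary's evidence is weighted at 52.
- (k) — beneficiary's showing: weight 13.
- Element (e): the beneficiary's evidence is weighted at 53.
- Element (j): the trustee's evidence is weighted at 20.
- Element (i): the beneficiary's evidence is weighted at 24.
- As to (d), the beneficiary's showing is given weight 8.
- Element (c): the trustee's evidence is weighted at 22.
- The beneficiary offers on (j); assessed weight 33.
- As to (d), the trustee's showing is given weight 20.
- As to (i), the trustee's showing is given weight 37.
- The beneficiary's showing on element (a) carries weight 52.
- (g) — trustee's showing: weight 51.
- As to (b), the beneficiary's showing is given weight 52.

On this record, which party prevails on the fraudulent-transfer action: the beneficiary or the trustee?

beneficiary

— Issue I —
Stage I.1 — burden on beneficiary; standard: the preponderance of the evidence (weight is at least 50).
    (a): 52 ≥ 50 [met]
    (b): 52 ≥ 50 [met]
  All elements met. The burden passes to the trustee.
Stage I.2 — burden on trustee; standard: any credible evidence (weight is at least 18).
    (c): 22 ≥ 18 [met]
    (d): 20 − 8 = 12 < 18 [not met]
  The trustee does not carry Stage I.2.
The analysis ends at Stage I.2; the beneficiary prevails on this issue.
— Issue II —
Stage II.1 (beneficiary, the balance of probabilities, weight is at least 52): (f) 52 ≥ 52 — meets.
  All elements met. The burden passes to the trustee.
Stage II.2 (trustee, the balance of probabilities, weight is at least 52): (g) 51 < 52 — fails.
  Not every element is met, so the trustee fails to carry Stage II.2.
So the beneficiary prevails on this issue.
— Issue III —
Stage III.1 (beneficiary, clear and convincing evidence, weight exceeds 71): (h) net 89−17=72 > 71 — meets.
  Stage III.1 is satisfied; the onus moves to the trustee.
Stage III.2 (trustee, a prima facie showing, weight is at least 11): (i) net 37−24=13 ≥ 11 — meets.
  All elements met. The burden passes to the beneficiary.
Stage III.3 (beneficiary, a prima facie showing, weight is at least 11): (j) net 33−20=13 ≥ 11 — meets; (k) 13 ≥ 11 — meets.
  All elements met at the final stage.
With every stage satisfied, the beneficiary prevails on this issue.
Per-issue: Issue I → beneficiary; Issue II → beneficiary; Issue III → beneficiary. The beneficiary must prevail on at least one issue; overall, the beneficiary prevails.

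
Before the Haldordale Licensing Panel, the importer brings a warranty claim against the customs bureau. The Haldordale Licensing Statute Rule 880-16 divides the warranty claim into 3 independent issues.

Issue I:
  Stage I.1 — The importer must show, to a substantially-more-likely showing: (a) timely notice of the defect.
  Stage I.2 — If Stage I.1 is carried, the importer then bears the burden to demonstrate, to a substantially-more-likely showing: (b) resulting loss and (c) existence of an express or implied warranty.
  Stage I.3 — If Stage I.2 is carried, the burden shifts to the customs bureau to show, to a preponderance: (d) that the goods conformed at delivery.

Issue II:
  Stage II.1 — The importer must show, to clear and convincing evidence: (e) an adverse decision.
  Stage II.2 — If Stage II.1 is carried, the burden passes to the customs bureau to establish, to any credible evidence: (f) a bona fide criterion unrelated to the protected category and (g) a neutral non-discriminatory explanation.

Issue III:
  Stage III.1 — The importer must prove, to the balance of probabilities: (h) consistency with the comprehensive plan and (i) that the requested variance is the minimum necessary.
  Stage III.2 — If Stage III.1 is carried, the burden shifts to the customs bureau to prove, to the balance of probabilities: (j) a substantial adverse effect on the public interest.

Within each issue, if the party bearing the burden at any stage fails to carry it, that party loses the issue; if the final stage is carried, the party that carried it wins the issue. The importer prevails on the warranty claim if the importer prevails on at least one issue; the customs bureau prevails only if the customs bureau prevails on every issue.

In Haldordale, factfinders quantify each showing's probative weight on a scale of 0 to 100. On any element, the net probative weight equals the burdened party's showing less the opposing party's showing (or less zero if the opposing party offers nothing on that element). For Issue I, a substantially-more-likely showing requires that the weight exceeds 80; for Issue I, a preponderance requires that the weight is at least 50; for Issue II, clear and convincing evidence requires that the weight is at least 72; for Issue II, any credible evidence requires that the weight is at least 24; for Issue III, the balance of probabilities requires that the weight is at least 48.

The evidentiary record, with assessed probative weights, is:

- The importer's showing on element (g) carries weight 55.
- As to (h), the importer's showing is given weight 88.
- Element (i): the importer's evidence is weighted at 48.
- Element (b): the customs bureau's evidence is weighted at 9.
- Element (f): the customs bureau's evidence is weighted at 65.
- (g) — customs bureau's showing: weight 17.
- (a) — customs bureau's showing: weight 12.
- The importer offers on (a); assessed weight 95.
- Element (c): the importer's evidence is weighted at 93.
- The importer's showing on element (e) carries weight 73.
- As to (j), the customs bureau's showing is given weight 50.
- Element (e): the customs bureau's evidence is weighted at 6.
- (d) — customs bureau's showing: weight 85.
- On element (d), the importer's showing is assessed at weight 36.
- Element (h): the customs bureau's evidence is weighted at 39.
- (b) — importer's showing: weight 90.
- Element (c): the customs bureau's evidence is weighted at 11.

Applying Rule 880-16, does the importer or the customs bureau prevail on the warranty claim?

importer

— Issue I —
Stage I.1 — burden on importer; standard: a substantially-more-likely showing (weight exceeds 80).
    (a): 95 − 12 = 83 > 80 [met]
  Stage I.1 is satisfied; the importer continues to bear the burden.
Stage I.2 — burden on importer; standard: a substantially-more-likely showing (weight exceeds 80).
    (b): 90 − 9 = 81 > 80 [met]
    (c): 93 − 11 = 82 > 80 [met]
  Stage I.2 is satisfied; the onus moves to the customs bureau.
Stage I.3 — burden on customs bureau; standard: a preponderance (weight is at least 50).
    (d): 85 − 36 = 49 < 50 [not met]
  Stage I.3 not carried; the customs bureau fails its burden.
So the importer prevails on this issue.
— Issue II —
Stage II.1 — burden on importer; standard: clear and convincing evidence (weight is at least 72).
    (e): 73 − 6 = 67 < 72 [not met]
  Stage II.1 not carried; the importer fails its burden.
The analysis ends at Stage II.1; the customs bureau prevails on this issue.
— Issue III —
Stage III.1 (importer, the balance of probabilities, weight is at least 48): (h) net 88−39=49 ≥ 48 — meets; (i) 48 ≥ 48 — meets.
  Stage III.1 is satisfied; the onus moves to the customs bureau.
Stage III.2 (customs bureau, the balance of probabilities, weight is at least 48): (j) 50 ≥ 48 — meets.
  The customs bureau carries the last stage.
Every stage carried; the customs bureau prevails on this issue.
Per-issue: Issue I → importer; Issue II → customs bureau; Issue III → customs bureau. The importer must prevail on at least one issue; overall, the importer prevails.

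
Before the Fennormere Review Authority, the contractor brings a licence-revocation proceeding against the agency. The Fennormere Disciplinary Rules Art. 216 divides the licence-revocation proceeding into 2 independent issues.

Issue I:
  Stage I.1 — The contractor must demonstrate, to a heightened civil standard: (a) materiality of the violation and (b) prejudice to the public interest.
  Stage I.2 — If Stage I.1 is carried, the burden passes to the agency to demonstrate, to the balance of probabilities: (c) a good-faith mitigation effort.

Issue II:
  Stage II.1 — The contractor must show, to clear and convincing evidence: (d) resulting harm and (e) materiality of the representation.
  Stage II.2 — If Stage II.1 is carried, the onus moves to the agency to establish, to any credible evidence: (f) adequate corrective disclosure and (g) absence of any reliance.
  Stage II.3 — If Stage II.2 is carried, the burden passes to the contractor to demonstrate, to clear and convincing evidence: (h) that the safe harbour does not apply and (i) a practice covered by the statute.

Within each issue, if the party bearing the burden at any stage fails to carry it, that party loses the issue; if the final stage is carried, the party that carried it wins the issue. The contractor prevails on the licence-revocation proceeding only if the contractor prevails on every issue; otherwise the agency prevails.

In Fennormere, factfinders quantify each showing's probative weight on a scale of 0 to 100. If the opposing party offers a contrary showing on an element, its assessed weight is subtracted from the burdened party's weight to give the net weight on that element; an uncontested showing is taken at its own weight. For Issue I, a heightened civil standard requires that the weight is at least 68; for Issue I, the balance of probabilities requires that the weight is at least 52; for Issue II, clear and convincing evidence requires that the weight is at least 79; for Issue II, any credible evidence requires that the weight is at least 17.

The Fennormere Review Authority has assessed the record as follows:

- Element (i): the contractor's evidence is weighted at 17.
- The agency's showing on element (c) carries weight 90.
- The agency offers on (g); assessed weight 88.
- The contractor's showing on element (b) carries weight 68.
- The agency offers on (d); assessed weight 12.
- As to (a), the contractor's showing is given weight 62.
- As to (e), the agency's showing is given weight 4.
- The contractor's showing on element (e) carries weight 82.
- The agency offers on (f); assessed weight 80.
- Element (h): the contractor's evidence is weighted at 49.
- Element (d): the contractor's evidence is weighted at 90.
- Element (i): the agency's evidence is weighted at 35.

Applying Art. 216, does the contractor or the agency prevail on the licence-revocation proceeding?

agency

— Issue I —
Stage I.1 — burden on contractor; standard: a heightened civil standard (weight is at least 68).
    (a): 62 < 68 [not met]
    (b): 68 ≥ 68 [met]
  The contractor does not carry Stage I.1.
So the agency prevails on this issue.
— Issue II —
Stage II.1 (contractor, clear and convincing evidence, weight is at least 79): (d) net 90−12=78 < 79 — fails; (e) net 82−4=78 < 79 — fails.
  Stage II.1 not carried; the contractor fails its burden.
The analysis ends at Stage II.1; the agency prevails on this issue.
Per-issue: Issue I → agency; Issue II → agency. The contractor must prevail on every issue; overall, the agency prevails.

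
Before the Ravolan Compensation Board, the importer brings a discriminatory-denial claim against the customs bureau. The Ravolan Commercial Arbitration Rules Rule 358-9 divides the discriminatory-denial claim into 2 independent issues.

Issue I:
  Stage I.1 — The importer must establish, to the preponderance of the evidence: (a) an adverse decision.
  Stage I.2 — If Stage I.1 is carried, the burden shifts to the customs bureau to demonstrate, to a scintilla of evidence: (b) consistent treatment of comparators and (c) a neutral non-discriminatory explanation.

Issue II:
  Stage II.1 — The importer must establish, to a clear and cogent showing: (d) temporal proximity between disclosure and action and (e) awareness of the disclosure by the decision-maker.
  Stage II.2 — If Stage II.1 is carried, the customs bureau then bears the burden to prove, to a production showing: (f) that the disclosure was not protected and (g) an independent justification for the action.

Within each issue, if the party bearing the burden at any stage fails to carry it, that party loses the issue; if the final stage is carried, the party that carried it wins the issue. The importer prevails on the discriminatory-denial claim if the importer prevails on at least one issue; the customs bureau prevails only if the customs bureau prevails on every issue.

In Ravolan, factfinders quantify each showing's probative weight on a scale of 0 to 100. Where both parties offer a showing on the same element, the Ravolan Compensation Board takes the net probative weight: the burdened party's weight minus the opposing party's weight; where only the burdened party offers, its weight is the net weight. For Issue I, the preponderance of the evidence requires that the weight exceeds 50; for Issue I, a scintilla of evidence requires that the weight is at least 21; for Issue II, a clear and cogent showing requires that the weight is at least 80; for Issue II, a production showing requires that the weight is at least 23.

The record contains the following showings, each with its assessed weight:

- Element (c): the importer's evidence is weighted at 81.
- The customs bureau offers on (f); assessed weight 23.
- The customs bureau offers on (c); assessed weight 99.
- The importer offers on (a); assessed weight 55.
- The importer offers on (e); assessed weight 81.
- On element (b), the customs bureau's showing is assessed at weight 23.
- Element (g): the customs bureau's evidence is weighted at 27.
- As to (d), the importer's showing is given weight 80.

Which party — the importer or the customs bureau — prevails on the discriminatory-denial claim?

— Issue I —
Stage I.1 — burden on importer; standard: the preponderance of the evidence (weight exceeds 50).
    (a): 55 > 50 [met]
  The importer carries Stage I.1; the customs bureau now bears the burden.
Stage I.2 — burden on customs bureau; standard: a scintilla of evidence (weight is at least 21).
    (b): 23 ≥ 21 [met]
    (c): 99 − 81 = 18 < 21 [not met]
  Stage I.2 not carried; the customs bureau fails its burden.
The importer prevails on this issue.
— Issue II —
Stage II.1 — burden on importer; standard: a clear and cogent showing (weight is at least 80).
    (d): 80 ≥ 80 [met]
    (e): 81 ≥ 80 [met]
  Stage II.1 is satisfied; the onus moves to the customs bureau.
Stage II.2 — burden on customs bureau; standard: a production showing (weight is at least 23).
    (f): 23 ≥ 23 [met]
    (g): 27 ≥ 23 [met]
  Stage II.2 carried; the final stage is satisfied.
All stages carried — the customs bureau prevails on this issue.
Per-issue: Issue I → importer; Issue II → customs bureau. The importer must prevail on at least one issue; overall, the importer prevails.

importer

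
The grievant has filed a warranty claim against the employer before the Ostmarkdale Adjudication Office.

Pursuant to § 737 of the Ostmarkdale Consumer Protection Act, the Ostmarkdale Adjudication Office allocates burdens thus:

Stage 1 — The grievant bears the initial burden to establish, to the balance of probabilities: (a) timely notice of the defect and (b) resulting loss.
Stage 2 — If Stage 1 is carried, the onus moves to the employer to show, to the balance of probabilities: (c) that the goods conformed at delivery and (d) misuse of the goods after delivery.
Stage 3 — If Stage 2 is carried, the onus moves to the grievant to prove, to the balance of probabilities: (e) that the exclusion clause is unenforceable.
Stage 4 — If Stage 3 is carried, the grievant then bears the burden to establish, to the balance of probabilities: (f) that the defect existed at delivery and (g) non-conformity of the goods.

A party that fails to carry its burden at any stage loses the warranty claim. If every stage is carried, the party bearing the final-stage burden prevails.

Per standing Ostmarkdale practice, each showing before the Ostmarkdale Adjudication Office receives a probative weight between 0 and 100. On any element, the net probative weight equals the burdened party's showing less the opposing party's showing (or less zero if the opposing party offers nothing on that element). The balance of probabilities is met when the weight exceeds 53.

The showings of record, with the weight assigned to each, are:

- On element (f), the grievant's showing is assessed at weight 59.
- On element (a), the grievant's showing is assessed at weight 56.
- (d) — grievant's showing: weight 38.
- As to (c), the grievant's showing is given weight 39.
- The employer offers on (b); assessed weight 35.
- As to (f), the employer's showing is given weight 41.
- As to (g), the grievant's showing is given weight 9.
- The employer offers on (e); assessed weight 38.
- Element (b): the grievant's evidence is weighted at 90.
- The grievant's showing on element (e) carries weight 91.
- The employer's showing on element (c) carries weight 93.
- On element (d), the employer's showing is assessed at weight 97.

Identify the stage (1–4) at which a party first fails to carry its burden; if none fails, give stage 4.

Stage 1 (grievant, the balance of probabilities, weight exceeds 53): (a) 56 > 53 — meets; (b) net 90−35=55 > 53 — meets.
  Stage 1 is satisfied; the onus moves to the employer.
Stage 2 (employer, the balance of probabilities, weight exceeds 53): (c) net 93−39=54 > 53 — meets; (d) net 97−38=59 > 53 — meets.
  Stage 2 is satisfied; the onus moves to the grievant.
Stage 3 (grievant, the balance of probabilities, weight exceeds 53): (e) net 91−38=53 ≤ 53 — fails.
  The grievant does not carry Stage 3.
The employer prevails.

stage 3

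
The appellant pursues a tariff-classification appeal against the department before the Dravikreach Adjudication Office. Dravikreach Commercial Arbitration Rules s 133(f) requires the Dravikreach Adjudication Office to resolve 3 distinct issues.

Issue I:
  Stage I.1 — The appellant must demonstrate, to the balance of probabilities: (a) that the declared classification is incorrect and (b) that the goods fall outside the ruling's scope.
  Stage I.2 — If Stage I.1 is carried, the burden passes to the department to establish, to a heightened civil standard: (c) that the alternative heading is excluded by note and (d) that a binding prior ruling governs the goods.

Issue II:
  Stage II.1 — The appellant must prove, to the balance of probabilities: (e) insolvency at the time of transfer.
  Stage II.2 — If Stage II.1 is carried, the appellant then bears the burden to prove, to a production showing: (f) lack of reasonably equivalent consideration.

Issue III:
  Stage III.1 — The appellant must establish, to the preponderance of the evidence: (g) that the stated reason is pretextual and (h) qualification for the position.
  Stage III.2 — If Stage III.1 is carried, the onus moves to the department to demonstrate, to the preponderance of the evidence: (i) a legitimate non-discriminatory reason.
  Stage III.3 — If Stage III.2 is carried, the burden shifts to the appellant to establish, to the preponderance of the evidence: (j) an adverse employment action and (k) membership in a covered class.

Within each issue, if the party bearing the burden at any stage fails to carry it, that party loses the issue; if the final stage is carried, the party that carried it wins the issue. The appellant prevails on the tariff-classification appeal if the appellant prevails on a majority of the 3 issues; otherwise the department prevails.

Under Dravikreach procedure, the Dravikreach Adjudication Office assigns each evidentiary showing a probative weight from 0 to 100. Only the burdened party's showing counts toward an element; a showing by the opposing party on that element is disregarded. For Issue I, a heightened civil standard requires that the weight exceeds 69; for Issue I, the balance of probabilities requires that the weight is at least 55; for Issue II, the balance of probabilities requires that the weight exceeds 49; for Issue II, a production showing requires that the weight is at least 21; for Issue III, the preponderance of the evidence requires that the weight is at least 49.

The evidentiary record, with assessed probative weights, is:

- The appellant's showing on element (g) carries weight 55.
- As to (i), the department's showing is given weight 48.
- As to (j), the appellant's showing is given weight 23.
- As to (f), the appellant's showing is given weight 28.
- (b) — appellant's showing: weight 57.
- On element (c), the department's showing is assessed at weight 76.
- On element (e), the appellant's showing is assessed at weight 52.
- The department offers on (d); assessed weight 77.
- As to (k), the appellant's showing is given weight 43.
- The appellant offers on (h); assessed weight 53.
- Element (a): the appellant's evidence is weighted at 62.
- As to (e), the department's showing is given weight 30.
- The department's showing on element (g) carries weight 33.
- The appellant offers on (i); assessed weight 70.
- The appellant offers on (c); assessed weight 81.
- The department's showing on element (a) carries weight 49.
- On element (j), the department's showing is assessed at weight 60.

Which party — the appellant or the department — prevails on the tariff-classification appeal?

appellant

— Issue I —
Stage I.1 — burden on appellant; standard: the balance of probabilities (weight is at least 55).
    (a): 62 (department's 49 disregarded) ≥ 55 [met]
    (b): 57 ≥ 55 [met]
  The appellant carries Stage I.1; the department now bears the burden.
Stage I.2 — burden on department; standard: a heightened civil standard (weight exceeds 69).
    (c): 76 (appellant's 81 disregarded) > 69 [met]
    (d): 77 > 69 [met]
  Stage I.2 carried; the final stage is satisfied.
Every stage carried; the department prevails on this issue.
— Issue II —
At Stage II.1 the appellant must meet the balance of probabilities (weight exceeds 49): on (e) the weight is 52 (the department's 30 is given no effect), > 49, so (e) meets the standard.
  Stage II.1 is satisfied; the appellant continues to bear the burden.
At Stage II.2 the appellant must meet a production showing (weight is at least 21): on (f) the weight is 28, which does reach 21, so (f) meets the standard.
  Stage II.2 carried; the final stage is satisfied.
All stages carried — the appellant prevails on this issue.
— Issue III —
Stage III.1 — burden on appellant; standard: the preponderance of the evidence (weight is at least 49).
    (g): 55 (department's 33 disregarded) ≥ 49 [met]
    (h): 53 ≥ 49 [met]
  The appellant carries Stage III.1; the department now bears the burden.
Stage III.2 — burden on department; standard: the preponderance of the evidence (weight is at least 49).
    (i): 48 (appellant's 70 disregarded) < 49 [not met]
  The department does not carry Stage III.2.
The analysis ends at Stage III.2; the appellant prevails on this issue.
Per-issue: Issue I → department; Issue II → appellant; Issue III → appellant. The appellant must prevail on a majority of issues; overall, the appellant prevails.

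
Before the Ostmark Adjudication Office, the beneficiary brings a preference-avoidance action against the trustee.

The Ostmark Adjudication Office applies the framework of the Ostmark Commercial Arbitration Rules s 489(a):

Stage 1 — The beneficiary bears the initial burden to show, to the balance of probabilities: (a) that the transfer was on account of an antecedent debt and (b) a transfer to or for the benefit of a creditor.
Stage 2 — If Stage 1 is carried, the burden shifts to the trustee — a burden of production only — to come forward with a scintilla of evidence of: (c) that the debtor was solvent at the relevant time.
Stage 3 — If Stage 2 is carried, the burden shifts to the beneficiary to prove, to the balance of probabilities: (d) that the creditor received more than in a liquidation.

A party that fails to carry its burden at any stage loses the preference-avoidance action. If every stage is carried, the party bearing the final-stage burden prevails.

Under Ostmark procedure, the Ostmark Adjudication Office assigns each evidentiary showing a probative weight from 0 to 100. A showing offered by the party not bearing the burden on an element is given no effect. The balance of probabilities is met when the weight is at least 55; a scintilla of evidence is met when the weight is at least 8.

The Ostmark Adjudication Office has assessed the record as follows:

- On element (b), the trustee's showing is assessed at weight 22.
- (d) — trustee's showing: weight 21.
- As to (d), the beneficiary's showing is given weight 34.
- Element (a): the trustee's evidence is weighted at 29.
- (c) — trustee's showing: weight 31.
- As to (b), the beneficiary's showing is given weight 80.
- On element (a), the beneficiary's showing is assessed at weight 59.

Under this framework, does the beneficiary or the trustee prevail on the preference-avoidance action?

Stage 1 (beneficiary, the balance of probabilities, weight is at least 55): (a) 59 (trustee's 29 disregarded) ≥ 55 — meets; (b) 80 (trustee's 22 disregarded) ≥ 55 — meets.
  All elements met. The burden passes to the trustee.
Stage 2 (trustee, a scintilla of evidence, weight is at least 8): (c) 31 ≥ 8 — meets.
  Stage 2 carried; the burden shifts to the beneficiary.
Stage 3 (beneficiary, the balance of probabilities, weight is at least 55): (d) 34 (trustee's 21 disregarded) < 55 — fails.
  Stage 3 not carried; the beneficiary fails its burden.
The analysis ends at Stage 3; the trustee prevails.

trustee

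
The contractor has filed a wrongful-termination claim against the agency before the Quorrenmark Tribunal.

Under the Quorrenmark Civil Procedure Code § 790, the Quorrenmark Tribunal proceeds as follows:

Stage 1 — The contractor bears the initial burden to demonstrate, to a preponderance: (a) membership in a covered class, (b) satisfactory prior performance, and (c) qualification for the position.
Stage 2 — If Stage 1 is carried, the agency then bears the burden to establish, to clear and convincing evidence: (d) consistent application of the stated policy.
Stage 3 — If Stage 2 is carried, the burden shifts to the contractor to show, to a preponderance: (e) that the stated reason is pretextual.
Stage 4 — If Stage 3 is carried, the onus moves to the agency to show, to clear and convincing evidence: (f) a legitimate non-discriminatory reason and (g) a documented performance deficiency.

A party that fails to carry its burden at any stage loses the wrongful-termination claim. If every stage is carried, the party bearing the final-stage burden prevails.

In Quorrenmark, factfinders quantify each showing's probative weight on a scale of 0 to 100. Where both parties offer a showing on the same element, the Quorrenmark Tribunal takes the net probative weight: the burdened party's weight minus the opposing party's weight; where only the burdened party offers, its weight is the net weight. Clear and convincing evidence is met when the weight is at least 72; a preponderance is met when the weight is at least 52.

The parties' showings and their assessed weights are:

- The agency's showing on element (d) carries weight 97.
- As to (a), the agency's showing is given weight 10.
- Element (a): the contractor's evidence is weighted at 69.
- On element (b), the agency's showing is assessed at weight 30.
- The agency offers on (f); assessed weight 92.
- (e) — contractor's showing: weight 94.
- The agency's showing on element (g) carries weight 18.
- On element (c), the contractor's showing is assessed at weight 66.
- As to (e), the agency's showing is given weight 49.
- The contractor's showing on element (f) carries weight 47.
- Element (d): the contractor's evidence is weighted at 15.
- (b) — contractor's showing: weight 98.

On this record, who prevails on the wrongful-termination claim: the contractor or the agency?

Stage 1 (contractor, a preponderance, weight is at least 52): (a) net 69−10=59 ≥ 52 — meets; (b) net 98−30=68 ≥ 52 — meets; (c) 66 ≥ 52 — meets.
  The contractor carries Stage 1; the agency now bears the burden.
Stage 2 (agency, clear and convincing evidence, weight is at least 72): (d) net 97−15=82 ≥ 72 — meets.
  Stage 2 is satisfied; the onus moves to the contractor.
Stage 3 (contractor, a preponderance, weight is at least 52): (e) net 94−49=45 < 52 — fails.
  Not every element is met, so the contractor fails to carry Stage 3.
The agency prevails.

agency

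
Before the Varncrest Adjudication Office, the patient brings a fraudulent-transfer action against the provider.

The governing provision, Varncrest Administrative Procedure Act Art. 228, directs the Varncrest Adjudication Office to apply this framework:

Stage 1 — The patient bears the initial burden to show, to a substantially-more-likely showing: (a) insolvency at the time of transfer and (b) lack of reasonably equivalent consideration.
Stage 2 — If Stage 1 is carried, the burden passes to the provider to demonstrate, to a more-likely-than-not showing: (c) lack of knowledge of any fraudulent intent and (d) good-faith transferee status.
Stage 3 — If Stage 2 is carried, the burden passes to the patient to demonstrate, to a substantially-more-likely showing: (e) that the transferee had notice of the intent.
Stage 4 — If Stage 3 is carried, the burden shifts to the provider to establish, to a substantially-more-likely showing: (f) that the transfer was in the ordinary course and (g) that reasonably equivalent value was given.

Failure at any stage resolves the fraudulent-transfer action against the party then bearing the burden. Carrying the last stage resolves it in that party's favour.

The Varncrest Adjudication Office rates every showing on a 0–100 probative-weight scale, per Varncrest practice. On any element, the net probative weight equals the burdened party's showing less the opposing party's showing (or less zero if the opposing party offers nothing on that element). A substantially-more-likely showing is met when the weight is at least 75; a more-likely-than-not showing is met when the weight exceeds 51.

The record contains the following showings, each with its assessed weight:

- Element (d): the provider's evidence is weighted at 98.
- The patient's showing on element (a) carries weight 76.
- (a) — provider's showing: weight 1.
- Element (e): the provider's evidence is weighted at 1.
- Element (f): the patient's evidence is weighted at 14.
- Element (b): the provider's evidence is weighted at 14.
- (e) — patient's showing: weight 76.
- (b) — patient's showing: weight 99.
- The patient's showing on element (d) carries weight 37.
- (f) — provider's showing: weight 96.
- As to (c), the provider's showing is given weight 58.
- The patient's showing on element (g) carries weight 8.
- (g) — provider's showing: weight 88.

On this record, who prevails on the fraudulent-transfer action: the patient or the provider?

At Stage 1 the patient must meet a substantially-more-likely showing (weight is at least 75): on (a) the weight is 76 less the opposing 1 gives net 75, which does reach 75, so (a) meets the standard; on (b) the weight is 99 less the opposing 14 gives net 85, which does reach 75, so (b) meets the standard.
  All elements met. The burden passes to the provider.
At Stage 2 the provider must meet a more-likely-than-not showing (weight exceeds 51): on (c) the weight is 58, which does exceed 51, so (c) meets the standard; on (d) the weight is 98 less the opposing 37 gives net 61, > 51, so (d) meets the standard.
  Stage 2 is satisfied; the onus moves to the patient.
At Stage 3 the patient must meet a substantially-more-likely showing (weight is at least 75): on (e) the weight is 76 less the opposing 1 gives net 75, which does reach 75, so (e) meets the standard.
  All elements met. The burden passes to the provider.
At Stage 4 the provider must meet a substantially-more-likely showing (weight is at least 75): on (f) the weight is 96 less the opposing 14 gives net 82, which does reach 75, so (f) meets the standard; on (g) the weight is 88 less the opposing 8 gives net 80, ≥ 75, so (g) meets the standard.
  Stage 4 carried; the final stage is satisfied.
All stages carried — the provider prevails.

provider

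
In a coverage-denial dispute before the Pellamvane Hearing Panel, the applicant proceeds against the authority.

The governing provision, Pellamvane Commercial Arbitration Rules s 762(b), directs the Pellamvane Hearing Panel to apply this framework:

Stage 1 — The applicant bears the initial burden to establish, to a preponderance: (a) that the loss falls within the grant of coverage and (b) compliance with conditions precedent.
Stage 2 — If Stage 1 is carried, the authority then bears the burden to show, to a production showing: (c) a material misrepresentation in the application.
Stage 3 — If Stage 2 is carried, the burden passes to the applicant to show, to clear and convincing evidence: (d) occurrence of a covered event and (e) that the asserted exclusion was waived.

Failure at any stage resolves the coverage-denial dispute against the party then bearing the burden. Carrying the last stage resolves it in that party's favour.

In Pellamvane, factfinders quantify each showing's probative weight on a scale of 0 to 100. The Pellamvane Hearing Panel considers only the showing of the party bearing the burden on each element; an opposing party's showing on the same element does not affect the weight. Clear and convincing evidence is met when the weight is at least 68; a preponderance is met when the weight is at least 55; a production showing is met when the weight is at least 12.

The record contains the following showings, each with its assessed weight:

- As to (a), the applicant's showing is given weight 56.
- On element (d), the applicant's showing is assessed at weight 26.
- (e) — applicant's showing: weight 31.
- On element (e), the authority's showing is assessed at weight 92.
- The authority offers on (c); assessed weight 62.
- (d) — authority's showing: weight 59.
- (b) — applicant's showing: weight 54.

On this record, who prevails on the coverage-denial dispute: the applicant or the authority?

authority

At Stage 1 the applicant must meet a preponderance (weight is at least 55): on (a) the weight is 56, ≥ 55, so (a) meets the standard; on (b) the weight is 54, < 55, so (b) does not meet the standard.
  Stage 1 not carried; the applicant fails its burden.
The authority prevails.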